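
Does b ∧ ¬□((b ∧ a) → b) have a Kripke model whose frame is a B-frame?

1. b ∧ ¬□((b ∧ a) → b), 0
2. b, 0
3. ¬□((b ∧ a) → b), 0
4. ¬((b ∧ a) → b), 1
5. b ∧ a, 1
6. ¬b, 1
7. b, 1
8. a, 1
Accessibility: 0R0, 0R1, 1R0, 1R1
Branch closes: b and ¬b both at 1.
All branches of the tableau close; one closing branch shown above.

No, unsatisfiable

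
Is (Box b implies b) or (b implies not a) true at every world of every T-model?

Tableau for the negation not ((Box b implies b) or (b implies not a)):
1. not ((Box b implies b) or (b implies not a)), 0
2. not (Box b implies b), 0   [neg-or-rule on 1]
3. not (b implies not a), 0   [neg-or-rule on 1]
4. Box b, 0   [neg-implies-rule on 2]
5. not b, 0   [neg-implies-rule on 2]
6. b, 0   [neg-implies-rule on 3]
7. a, 0   [neg-implies-rule on 3]
Accessibility: 0R0
Branch closes: b and not b both at 0.
All branches of the negation close; one closing branch shown above.

Yes, valid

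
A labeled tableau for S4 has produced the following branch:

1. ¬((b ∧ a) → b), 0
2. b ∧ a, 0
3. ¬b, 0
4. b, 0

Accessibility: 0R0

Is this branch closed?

Both b and ¬b appear at 0.

Yes, closed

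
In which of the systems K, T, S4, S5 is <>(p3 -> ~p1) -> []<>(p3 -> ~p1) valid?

S5-tableau for the negation ~(<>(p3 -> ~p1) -> []<>(p3 -> ~p1)):
1. ~(<>(p3 -> ~p1) -> []<>(p3 -> ~p1)), w0
2. <>(p3 -> ~p1), w0   [~->-rule on 1]
3. ~[]<>(p3 -> ~p1), w0   [~->-rule on 1]
4. p3 -> ~p1, w1   [<>-rule on 2: fresh world w1, w0Rw1]
5. ~p1, w1   [->-rule on 4 (branches; this branch)]
6. ~<>(p3 -> ~p1), w2   [~[]-rule on 3: fresh world w2, w0Rw2]
7. ~(p3 -> ~p1), w0   [~<>-rule on 6 via w2Rw0]
8. p3, w0   [~->-rule on 7]
9. p1, w0   [~->-rule on 7]
10. ~(p3 -> ~p1), w1   [~<>-rule on 6 via w2Rw1]
11. p3, w1   [~->-rule on 10]
12. p1, w1   [~->-rule on 10]
Accessibility: w0Rw0, w0Rw1, w0Rw2, w1Rw0, w1Rw1, w1Rw2, w2Rw0, w2Rw1, w2Rw2
Branch closes: p1 and ~p1 both at w1.
Every branch closes (one shown): valid in S5.
S4-tableau for the negation ~(<>(p3 -> ~p1) -> []<>(p3 -> ~p1)):
1. ~(<>(p3 -> ~p1) -> []<>(p3 -> ~p1)), w0
2. <>(p3 -> ~p1), w0   [~->-rule on 1]
3. ~[]<>(p3 -> ~p1), w0   [~->-rule on 1]
4. p3 -> ~p1, w1   [<>-rule on 2: fresh world w1, w0Rw1]
5. ~p1, w1   [->-rule on 4 (branches; this branch)]
6. ~<>(p3 -> ~p1), w2   [~[]-rule on 3: fresh world w2, w0Rw2]
7. ~(p3 -> ~p1), w2   [~<>-rule on 6 via w2Rw2]
8. p3, w2   [~->-rule on 7]
9. p1, w2   [~->-rule on 7]
Accessibility: w0Rw0, w0Rw1, w0Rw2, w1Rw1, w2Rw2
Complete open branch: countermodel on an S4-frame, so not valid in S4, nor in K, T (the same frame is also a K-frame and a T-frame).

S5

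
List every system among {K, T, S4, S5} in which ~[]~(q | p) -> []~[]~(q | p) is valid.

S5

S5-tableau for the negation ~(~[]~(q | p) -> []~[]~(q | p)):
1. ~(~[]~(q | p) -> []~[]~(q | p)), u
2. ~[]~(q | p), u
3. ~[]~[]~(q | p), u
4. q | p, v
5. p, v
6. []~(q | p), w
7. ~(q | p), u
8. ~q, u
9. ~p, u
10. ~(q | p), v
11. ~q, v
12. ~p, v
Accessibility: uRu, uRv, uRw, vRu, vRv, vRw, wRu, wRv, wRw
Branch closes: p and ~p both at v.
Every branch closes (one shown): valid in S5.
S4-tableau for the negation ~(~[]~(q | p) -> []~[]~(q | p)):
1. ~(~[]~(q | p) -> []~[]~(q | p)), u
2. ~[]~(q | p), u
3. ~[]~[]~(q | p), u
4. q | p, v
5. p, v
6. []~(q | p), w
7. ~(q | p), w
8. ~q, w
9. ~p, w
Accessibility: uRu, uRv, uRw, vRv, wRw
Complete open branch: countermodel on an S4-frame, so not valid in S4, nor in K, T (the same frame is also a K-frame and a T-frame).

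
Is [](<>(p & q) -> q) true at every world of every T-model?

No, not valid

Tableau for the negation ~[](<>(p & q) -> q):
1. ~[](<>(p & q) -> q), 0
2. ~(<>(p & q) -> q), 1   [~[]-rule on 1: fresh world 1, 0R1]
3. <>(p & q), 1   [~->-rule on 2]
4. ~q, 1   [~->-rule on 2]
5. p & q, 2   [<>-rule on 3: fresh world 2, 1R2]
6. p, 2   [&-rule on 5]
7. q, 2   [&-rule on 5]
Accessibility: 0R0, 0R1, 1R1, 1R2, 2R2
The negation has an open branch (countermodel exists).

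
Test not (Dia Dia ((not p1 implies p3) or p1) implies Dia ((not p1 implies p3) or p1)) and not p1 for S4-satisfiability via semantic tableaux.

Unsatisfiable

1. not (Dia Dia ((not p1 implies p3) or p1) implies Dia ((not p1 implies p3) or p1)) and not p1, w0
2. not (Dia Dia ((not p1 implies p3) or p1) implies Dia ((not p1 implies p3) or p1)), w0   [and-rule on 1]
3. not p1, w0   [and-rule on 1]
4. Dia Dia ((not p1 implies p3) or p1), w0   [neg-implies-rule on 2]
5. not Dia ((not p1 implies p3) or p1), w0   [neg-implies-rule on 2]
6. not ((not p1 implies p3) or p1), w0   [neg-Dia-rule on 5 via w0Rw0]
7. not (not p1 implies p3), w0   [neg-or-rule on 6]
8. not p3, w0   [neg-implies-rule on 7]
9. Dia ((not p1 implies p3) or p1), w1   [Dia-rule on 4: fresh world w1, w0Rw1]
10. not ((not p1 implies p3) or p1), w1   [neg-Dia-rule on 5 via w0Rw1]
11. not (not p1 implies p3), w1   [neg-or-rule on 10]
12. not p1, w1   [neg-or-rule on 10]
13. not p3, w1   [neg-implies-rule on 11]
14. (not p1 implies p3) or p1, w2   [Dia-rule on 9: fresh world w2, w1Rw2]
15. not ((not p1 implies p3) or p1), w2   [neg-Dia-rule on 5 via w0Rw2]
16. not (not p1 implies p3), w2   [neg-or-rule on 15]
17. not p1, w2   [neg-or-rule on 15]
18. not p3, w2   [neg-implies-rule on 16]
19. not p1 implies p3, w2   [or-rule on 14 (branches; this branch)]
20. p3, w2   [implies-rule on 19 (branches; this branch)]
Accessibility: w0Rw0, w0Rw1, w0Rw2, w1Rw1, w1Rw2, w2Rw2
Branch closes: p3 and not p3 both at w2.
(One branch shown.) All branches close.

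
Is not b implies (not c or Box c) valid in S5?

Not valid

Tableau for the negation not (not b implies (not c or Box c)):
1. not (not b implies (not c or Box c)), u
2. not b, u
3. not (not c or Box c), u
4. c, u
5. not Box c, u
6. not c, v
Accessibility: uRu, uRv, vRu, vRv
The negation has an open branch (countermodel exists).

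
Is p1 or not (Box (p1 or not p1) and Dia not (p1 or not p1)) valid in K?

Tableau for the negation not (p1 or not (Box (p1 or not p1) and Dia not (p1 or not p1))):
1. not (p1 or not (Box (p1 or not p1) and Dia not (p1 or not p1))), w0
2. not p1, w0
3. Box (p1 or not p1) and Dia not (p1 or not p1), w0
4. Box (p1 or not p1), w0
5. Dia not (p1 or not p1), w0
6. not (p1 or not p1), w1
7. not p1, w1
8. p1, w1
Accessibility: w0Rw1
Branch closes: p1 and not p1 both at w1.
Every branch of the negation's tableau closes; the branch above is one of them.

Valid in K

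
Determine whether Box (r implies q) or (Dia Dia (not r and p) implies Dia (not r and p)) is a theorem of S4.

Valid in S4

Tableau for the negation not (Box (r implies q) or (Dia Dia (not r and p) implies Dia (not r and p))):
1. not (Box (r implies q) or (Dia Dia (not r and p) implies Dia (not r and p))), 0
2. not Box (r implies q), 0   [neg-or-rule on 1]
3. not (Dia Dia (not r and p) implies Dia (not r and p)), 0   [neg-or-rule on 1]
4. Dia Dia (not r and p), 0   [neg-implies-rule on 3]
5. not Dia (not r and p), 0   [neg-implies-rule on 3]
6. not (not r and p), 0   [neg-Dia-rule on 5 via 0R0]
7. not p, 0   [neg-and-rule on 6 (branches; this branch)]
8. not (r implies q), 1   [neg-Box-rule on 2: fresh world 1, 0R1]
9. r, 1   [neg-implies-rule on 8]
10. not q, 1   [neg-implies-rule on 8]
11. not (not r and p), 1   [neg-Dia-rule on 5 via 0R1]
12. not p, 1   [neg-and-rule on 11 (branches; this branch)]
13. Dia (not r and p), 2   [Dia-rule on 4: fresh world 2, 0R2]
14. not (not r and p), 2   [neg-Dia-rule on 5 via 0R2]
15. not p, 2   [neg-and-rule on 14 (branches; this branch)]
16. not r and p, 3   [Dia-rule on 13: fresh world 3, 2R3]
17. not r, 3   [and-rule on 16]
18. p, 3   [and-rule on 16]
19. not (not r and p), 3   [neg-Dia-rule on 5 via 0R3]
20. not p, 3   [neg-and-rule on 19 (branches; this branch)]
Accessibility: 0R0, 0R1, 0R2, 0R3, 1R1, 2R2, 2R3, 3R3
Branch closes: p and not p both at 3.
Every branch of the negation's tableau closes; the branch above is one of them.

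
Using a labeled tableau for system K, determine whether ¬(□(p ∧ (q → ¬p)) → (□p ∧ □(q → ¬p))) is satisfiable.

Unsatisfiable

1. ¬(□(p ∧ (q → ¬p)) → (□p ∧ □(q → ¬p))), w0
2. □(p ∧ (q → ¬p)), w0
3. ¬(□p ∧ □(q → ¬p)), w0
4. ¬□(q → ¬p), w0
5. ¬(q → ¬p), w1
6. q, w1
7. p, w1
8. p ∧ (q → ¬p), w1
9. q → ¬p, w1
10. ¬p, w1
Accessibility: w0Rw1
Branch closes: p and ¬p both at w1.
Every branch closes; the branch above is one of them.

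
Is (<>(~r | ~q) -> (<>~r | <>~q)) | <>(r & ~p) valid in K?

Tableau for the negation ~((<>(~r | ~q) -> (<>~r | <>~q)) | <>(r & ~p)):
1. ~((<>(~r | ~q) -> (<>~r | <>~q)) | <>(r & ~p)), w0
2. ~(<>(~r | ~q) -> (<>~r | <>~q)), w0
3. ~<>(r & ~p), w0
4. <>(~r | ~q), w0
5. ~(<>~r | <>~q), w0
6. ~<>~r, w0
7. ~<>~q, w0
8. ~r | ~q, w1
9. ~(r & ~p), w1
10. r, w1
11. q, w1
12. ~q, w1
Accessibility: w0Rw1
Branch closes: q and ~q both at w1.
Every branch of the negation's tableau closes; the branch above is one of them.

Yes, valid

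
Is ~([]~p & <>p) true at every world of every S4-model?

Tableau for the negation []~p & <>p:
1. []~p & <>p, 0
2. []~p, 0   [&-rule on 1]
3. <>p, 0   [&-rule on 1]
4. ~p, 0   [[]-rule on 2 via 0R0]
5. p, 1   [<>-rule on 3: fresh world 1, 0R1]
6. ~p, 1   [[]-rule on 2 via 0R1]
Accessibility: 0R0, 0R1, 1R1
Branch closes: p and ~p both at 1.
All branches of the negation close; one closing branch shown above.

Valid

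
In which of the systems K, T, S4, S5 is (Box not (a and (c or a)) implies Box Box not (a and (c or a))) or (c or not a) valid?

K-tableau for the negation not ((Box not (a and (c or a)) implies Box Box not (a and (c or a))) or (c or not a)):
1. not ((Box not (a and (c or a)) implies Box Box not (a and (c or a))) or (c or not a)), w0
2. not (Box not (a and (c or a)) implies Box Box not (a and (c or a))), w0
3. not (c or not a), w0
4. Box not (a and (c or a)), w0
5. not Box Box not (a and (c or a)), w0
6. not c, w0
7. a, w0
8. not Box not (a and (c or a)), w1
9. not (a and (c or a)), w1
10. not (c or a), w1
11. not c, w1
12. not a, w1
13. a and (c or a), w2
14. a, w2
15. c or a, w2
Accessibility: w0Rw1, w1Rw2
Complete open branch: countermodel on a K-frame, so not valid in K.
T-tableau for the negation not ((Box not (a and (c or a)) implies Box Box not (a and (c or a))) or (c or not a)):
1. not ((Box not (a and (c or a)) implies Box Box not (a and (c or a))) or (c or not a)), w0
2. not (Box not (a and (c or a)) implies Box Box not (a and (c or a))), w0
3. not (c or not a), w0
4. Box not (a and (c or a)), w0
5. not Box Box not (a and (c or a)), w0
6. not c, w0
7. a, w0
8. not (a and (c or a)), w0
9. not (c or a), w0
10. not a, w0
Accessibility: w0Rw0
Branch closes: a and not a both at w0.
Every branch closes (one shown): valid in T, hence also in S4, S5 (every theorem of T is a theorem of S4 and S5).

T, S4, S5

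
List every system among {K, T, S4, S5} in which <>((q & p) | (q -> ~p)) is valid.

T, S4, S5

T-tableau for the negation ~<>((q & p) | (q -> ~p)):
1. ~<>((q & p) | (q -> ~p)), w0
2. ~((q & p) | (q -> ~p)), w0
3. ~(q & p), w0
4. ~(q -> ~p), w0
5. q, w0
6. p, w0
7. ~p, w0
Accessibility: w0Rw0
Branch closes: p and ~p both at w0.
Every branch closes (one shown): valid in T, hence also in S4, S5 (every theorem of T is a theorem of S4 and S5).
K-tableau for the negation ~<>((q & p) | (q -> ~p)):
1. ~<>((q & p) | (q -> ~p)), w0
Complete open branch: countermodel on a K-frame, so not valid in K.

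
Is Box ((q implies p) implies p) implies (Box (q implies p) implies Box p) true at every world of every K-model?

Tableau for the negation not (Box ((q implies p) implies p) implies (Box (q implies p) implies Box p)):
1. not (Box ((q implies p) implies p) implies (Box (q implies p) implies Box p)), 0
2. Box ((q implies p) implies p), 0
3. not (Box (q implies p) implies Box p), 0
4. Box (q implies p), 0
5. not Box p, 0
6. not p, 1
7. (q implies p) implies p, 1
8. q implies p, 1
9. not (q implies p), 1
10. q, 1
11. p, 1
Accessibility: 0R1
Branch closes: p and not p both at 1.
Every branch of the negation's tableau closes; the branch above is one of them.

Yes, valid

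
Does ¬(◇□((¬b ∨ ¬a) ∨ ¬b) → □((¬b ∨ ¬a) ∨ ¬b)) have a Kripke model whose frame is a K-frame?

1. ¬(◇□((¬b ∨ ¬a) ∨ ¬b) → □((¬b ∨ ¬a) ∨ ¬b)), w0
2. ◇□((¬b ∨ ¬a) ∨ ¬b), w0   [¬→-rule on 1]
3. ¬□((¬b ∨ ¬a) ∨ ¬b), w0   [¬→-rule on 1]
4. □((¬b ∨ ¬a) ∨ ¬b), w1   [◇-rule on 2: fresh world w1, w0Rw1]
5. ¬((¬b ∨ ¬a) ∨ ¬b), w2   [¬□-rule on 3: fresh world w2, w0Rw2]
6. ¬(¬b ∨ ¬a), w2   [¬∨-rule on 5]
7. b, w2   [¬∨-rule on 5]
8. a, w2   [¬∨-rule on 6]
Accessibility: w0Rw1, w0Rw2

Satisfiable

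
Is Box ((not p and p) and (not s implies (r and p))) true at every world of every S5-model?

Tableau for the negation not Box ((not p and p) and (not s implies (r and p))):
1. not Box ((not p and p) and (not s implies (r and p))), 0
2. not ((not p and p) and (not s implies (r and p))), 1
3. not (not s implies (r and p)), 1
4. not s, 1
5. not (r and p), 1
6. not p, 1
Accessibility: 0R0, 0R1, 1R0, 1R1
The negation has an open branch (countermodel exists).

No, not valid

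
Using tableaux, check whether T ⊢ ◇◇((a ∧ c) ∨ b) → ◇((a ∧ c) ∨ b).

Invalid (countermodel exists)

Tableau for the negation ¬(◇◇((a ∧ c) ∨ b) → ◇((a ∧ c) ∨ b)):
1. ¬(◇◇((a ∧ c) ∨ b) → ◇((a ∧ c) ∨ b)), w0
2. ◇◇((a ∧ c) ∨ b), w0
3. ¬◇((a ∧ c) ∨ b), w0
4. ¬((a ∧ c) ∨ b), w0
5. ¬(a ∧ c), w0
6. ¬b, w0
7. ¬c, w0
8. ◇((a ∧ c) ∨ b), w1
9. ¬((a ∧ c) ∨ b), w1
10. ¬(a ∧ c), w1
11. ¬b, w1
12. ¬c, w1
13. (a ∧ c) ∨ b, w2
14. b, w2
Accessibility: w0Rw0, w0Rw1, w1Rw1, w1Rw2, w2Rw2
The negation has an open branch (countermodel exists).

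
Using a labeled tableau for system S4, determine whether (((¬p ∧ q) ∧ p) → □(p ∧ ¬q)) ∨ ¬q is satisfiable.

Satisfiable (open branch found)

1. (((¬p ∧ q) ∧ p) → □(p ∧ ¬q)) ∨ ¬q, u
2. ¬q, u
Accessibility: uRu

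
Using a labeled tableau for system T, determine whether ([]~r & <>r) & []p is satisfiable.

Unsatisfiable

1. ([]~r & <>r) & []p, w0
2. []~r & <>r, w0
3. []p, w0
4. []~r, w0
5. <>r, w0
6. p, w0
7. ~r, w0
8. r, w1
9. p, w1
10. ~r, w1
Accessibility: w0Rw0, w0Rw1, w1Rw1
Branch closes: r and ~r both at w1.
(One branch shown.) All branches close.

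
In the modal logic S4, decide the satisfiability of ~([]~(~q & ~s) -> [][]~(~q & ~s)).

1. ~([]~(~q & ~s) -> [][]~(~q & ~s)), u
2. []~(~q & ~s), u   [~->-rule on 1]
3. ~[][]~(~q & ~s), u   [~->-rule on 1]
4. ~(~q & ~s), u   [[]-rule on 2 via uRu]
5. s, u   [~&-rule on 4 (branches; this branch)]
6. ~[]~(~q & ~s), v   [~[]-rule on 3: fresh world v, uRv]
7. ~(~q & ~s), v   [[]-rule on 2 via uRv]
8. s, v   [~&-rule on 7 (branches; this branch)]
9. ~q & ~s, w   [~[]-rule on 6: fresh world w, vRw]
10. ~q, w   [&-rule on 9]
11. ~s, w   [&-rule on 9]
12. ~(~q & ~s), w   [[]-rule on 2 via uRw]
13. s, w   [~&-rule on 12 (branches; this branch)]
Accessibility: uRu, uRv, uRw, vRv, vRw, wRw
Branch closes: s and ~s both at w.
(One branch shown.) All branches close.

Unsatisfiable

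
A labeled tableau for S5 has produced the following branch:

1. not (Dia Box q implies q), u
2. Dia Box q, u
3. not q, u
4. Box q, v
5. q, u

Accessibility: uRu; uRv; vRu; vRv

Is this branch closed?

Both q and not q appear at u.

Closed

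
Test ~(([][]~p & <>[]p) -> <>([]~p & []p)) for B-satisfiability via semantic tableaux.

1. ~(([][]~p & <>[]p) -> <>([]~p & []p)), w0
2. [][]~p & <>[]p, w0
3. ~<>([]~p & []p), w0
4. [][]~p, w0
5. <>[]p, w0
6. ~([]~p & []p), w0
7. []~p, w0
8. ~p, w0
9. ~[]p, w0
10. []p, w1
11. ~([]~p & []p), w1
12. []~p, w1
13. ~p, w1
14. p, w0
Accessibility: w0Rw0, w0Rw1, w1Rw0, w1Rw1
Branch closes: p and ~p both at w0.
(One branch shown.) All branches close.

Unsatisfiable (every branch closes)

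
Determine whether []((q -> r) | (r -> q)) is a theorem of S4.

Tableau for the negation ~[]((q -> r) | (r -> q)):
1. ~[]((q -> r) | (r -> q)), 0
2. ~((q -> r) | (r -> q)), 1
3. ~(q -> r), 1
4. ~(r -> q), 1
5. q, 1
6. ~r, 1
7. r, 1
8. ~q, 1
Accessibility: 0R0, 0R1, 1R1
Branch closes: r and ~r both at 1.
All branches of the negation close; one closing branch shown above.

Valid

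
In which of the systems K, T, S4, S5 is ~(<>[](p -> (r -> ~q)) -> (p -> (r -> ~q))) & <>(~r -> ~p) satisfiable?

S4-tableau for the formula:
1. ~(<>[](p -> (r -> ~q)) -> (p -> (r -> ~q))) & <>(~r -> ~p), w0
2. ~(<>[](p -> (r -> ~q)) -> (p -> (r -> ~q))), w0
3. <>(~r -> ~p), w0
4. <>[](p -> (r -> ~q)), w0
5. ~(p -> (r -> ~q)), w0
6. p, w0
7. ~(r -> ~q), w0
8. r, w0
9. q, w0
10. ~r -> ~p, w1
11. ~p, w1
12. [](p -> (r -> ~q)), w2
13. p -> (r -> ~q), w2
14. r -> ~q, w2
15. ~q, w2
Accessibility: w0Rw0, w0Rw1, w0Rw2, w1Rw1, w2Rw2
Complete open branch: satisfiable in S4, hence also in K, T (this S4-model is also a K-model and a T-model).
S5-tableau for the formula:
1. ~(<>[](p -> (r -> ~q)) -> (p -> (r -> ~q))) & <>(~r -> ~p), w0
2. ~(<>[](p -> (r -> ~q)) -> (p -> (r -> ~q))), w0
3. <>(~r -> ~p), w0
4. <>[](p -> (r -> ~q)), w0
5. ~(p -> (r -> ~q)), w0
6. p, w0
7. ~(r -> ~q), w0
8. r, w0
9. q, w0
10. ~r -> ~p, w1
11. ~p, w1
12. [](p -> (r -> ~q)), w2
13. p -> (r -> ~q), w0
14. p -> (r -> ~q), w1
15. p -> (r -> ~q), w2
16. r -> ~q, w0
17. r -> ~q, w1
18. r -> ~q, w2
19. ~q, w0
Accessibility: w0Rw0, w0Rw1, w0Rw2, w1Rw0, w1Rw1, w1Rw2, w2Rw0, w2Rw1, w2Rw2
Branch closes: q and ~q both at w0.
Every branch closes (one shown): unsatisfiable in S5.

K, T, S4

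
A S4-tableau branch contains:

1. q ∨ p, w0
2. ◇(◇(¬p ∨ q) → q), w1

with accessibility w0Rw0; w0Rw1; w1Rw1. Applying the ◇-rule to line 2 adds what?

a fresh world w2 with w1Rw2, and ◇(¬p ∨ q) → q at w2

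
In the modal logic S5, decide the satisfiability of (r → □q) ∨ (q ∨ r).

1. (r → □q) ∨ (q ∨ r), u
2. q ∨ r, u
3. r, u
Accessibility: uRu

Satisfiable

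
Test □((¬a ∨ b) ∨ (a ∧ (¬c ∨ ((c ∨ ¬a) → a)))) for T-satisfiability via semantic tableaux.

1. □((¬a ∨ b) ∨ (a ∧ (¬c ∨ ((c ∨ ¬a) → a)))), u
2. (¬a ∨ b) ∨ (a ∧ (¬c ∨ ((c ∨ ¬a) → a))), u
3. a ∧ (¬c ∨ ((c ∨ ¬a) → a)), u
4. a, u
5. ¬c ∨ ((c ∨ ¬a) → a), u
6. (c ∨ ¬a) → a, u
Accessibility: uRu

Satisfiable (open branch found)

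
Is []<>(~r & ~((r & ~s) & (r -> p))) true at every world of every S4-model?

Invalid (countermodel exists)

Tableau for the negation ~[]<>(~r & ~((r & ~s) & (r -> p))):
1. ~[]<>(~r & ~((r & ~s) & (r -> p))), 0
2. ~<>(~r & ~((r & ~s) & (r -> p))), 1
3. ~(~r & ~((r & ~s) & (r -> p))), 1
4. (r & ~s) & (r -> p), 1
5. r & ~s, 1
6. r -> p, 1
7. r, 1
8. ~s, 1
9. p, 1
Accessibility: 0R0, 0R1, 1R1
The negation has an open branch (countermodel exists).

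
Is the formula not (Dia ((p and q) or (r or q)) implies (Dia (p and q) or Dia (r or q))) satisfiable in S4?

Unsatisfiable (every branch closes)

1. not (Dia ((p and q) or (r or q)) implies (Dia (p and q) or Dia (r or q))), 0
2. Dia ((p and q) or (r or q)), 0
3. not (Dia (p and q) or Dia (r or q)), 0
4. not Dia (p and q), 0
5. not Dia (r or q), 0
6. not (p and q), 0
7. not (r or q), 0
8. not r, 0
9. not q, 0
10. (p and q) or (r or q), 1
11. not (p and q), 1
12. not (r or q), 1
13. not r, 1
14. not q, 1
15. r or q, 1
16. q, 1
Accessibility: 0R0, 0R1, 1R1
Branch closes: q and not q both at 1.
(One branch shown.) All branches close.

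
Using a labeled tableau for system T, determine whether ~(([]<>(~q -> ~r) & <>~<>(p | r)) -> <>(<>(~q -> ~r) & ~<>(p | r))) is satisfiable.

1. ~(([]<>(~q -> ~r) & <>~<>(p | r)) -> <>(<>(~q -> ~r) & ~<>(p | r))), u
2. []<>(~q -> ~r) & <>~<>(p | r), u   [~->-rule on 1]
3. ~<>(<>(~q -> ~r) & ~<>(p | r)), u   [~->-rule on 1]
4. []<>(~q -> ~r), u   [&-rule on 2]
5. <>~<>(p | r), u   [&-rule on 2]
6. ~(<>(~q -> ~r) & ~<>(p | r)), u   [~<>-rule on 3 via uRu]
7. <>(~q -> ~r), u   [[]-rule on 4 via uRu]
8. <>(p | r), u   [~&-rule on 6 (branches; this branch)]
9. ~<>(p | r), v   [<>-rule on 5: fresh world v, uRv]
10. ~(<>(~q -> ~r) & ~<>(p | r)), v   [~<>-rule on 3 via uRv]
11. <>(~q -> ~r), v   [[]-rule on 4 via uRv]
12. ~(p | r), v   [~<>-rule on 9 via vRv]
13. ~p, v   [~|-rule on 12]
14. ~r, v   [~|-rule on 12]
15. <>(p | r), v   [~&-rule on 10 (branches; this branch)]
16. ~q -> ~r, w   [<>-rule on 7: fresh world w, uRw]
17. ~(<>(~q -> ~r) & ~<>(p | r)), w   [~<>-rule on 3 via uRw]
18. <>(~q -> ~r), w   [[]-rule on 4 via uRw]
19. ~r, w   [->-rule on 16 (branches; this branch)]
20. <>(p | r), w   [~&-rule on 17 (branches; this branch)]
21. p | r, x   [<>-rule on 8: fresh world x, uRx]
22. ~(<>(~q -> ~r) & ~<>(p | r)), x   [~<>-rule on 3 via uRx]
23. <>(~q -> ~r), x   [[]-rule on 4 via uRx]
24. r, x   [|-rule on 21 (branches; this branch)]
25. ~<>(~q -> ~r), x   [~&-rule on 22 (branches; this branch)]
26. ~(~q -> ~r), x   [~<>-rule on 25 via xRx]
27. ~q, x   [~->-rule on 26]
28. ~q -> ~r, y   [<>-rule on 11: fresh world y, vRy]
29. ~(p | r), y   [~<>-rule on 9 via vRy]
30. ~p, y   [~|-rule on 29]
31. ~r, y   [~|-rule on 29]
32. p | r, z   [<>-rule on 15: fresh world z, vRz]
33. ~(p | r), z   [~<>-rule on 9 via vRz]
34. ~p, z   [~|-rule on 33]
35. ~r, z   [~|-rule on 33]
36. r, z   [|-rule on 32 (branches; this branch)]
Accessibility: uRu, uRv, uRw, uRx, vRv, vRy, vRz, wRw, xRx, yRy, zRz
Branch closes: r and ~r both at z.
Every branch closes; the branch above is one of them.

Unsatisfiable (every branch closes)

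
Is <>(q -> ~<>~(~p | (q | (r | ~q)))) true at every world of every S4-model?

Tableau for the negation ~<>(q -> ~<>~(~p | (q | (r | ~q)))):
1. ~<>(q -> ~<>~(~p | (q | (r | ~q)))), 0
2. ~(q -> ~<>~(~p | (q | (r | ~q)))), 0   [~<>-rule on 1 via 0R0]
3. q, 0   [~->-rule on 2]
4. <>~(~p | (q | (r | ~q))), 0   [~->-rule on 2]
5. ~(~p | (q | (r | ~q))), 1   [<>-rule on 4: fresh world 1, 0R1]
6. p, 1   [~|-rule on 5]
7. ~(q | (r | ~q)), 1   [~|-rule on 5]
8. ~q, 1   [~|-rule on 7]
9. ~(r | ~q), 1   [~|-rule on 7]
10. ~r, 1   [~|-rule on 9]
11. q, 1   [~|-rule on 9]
Accessibility: 0R0, 0R1, 1R1
Branch closes: q and ~q both at 1.
Every branch of the negation's tableau closes; the branch above is one of them.

Valid in S4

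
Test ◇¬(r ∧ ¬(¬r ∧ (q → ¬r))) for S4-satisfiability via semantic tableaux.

1. ◇¬(r ∧ ¬(¬r ∧ (q → ¬r))), w0
2. ¬(r ∧ ¬(¬r ∧ (q → ¬r))), w1
3. ¬r ∧ (q → ¬r), w1
4. ¬r, w1
5. q → ¬r, w1
Accessibility: w0Rw0, w0Rw1, w1Rw1

Satisfiable (open branch found)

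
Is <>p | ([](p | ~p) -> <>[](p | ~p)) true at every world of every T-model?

Valid in T

Tableau for the negation ~(<>p | ([](p | ~p) -> <>[](p | ~p))):
1. ~(<>p | ([](p | ~p) -> <>[](p | ~p))), 0
2. ~<>p, 0
3. ~([](p | ~p) -> <>[](p | ~p)), 0
4. [](p | ~p), 0
5. ~<>[](p | ~p), 0
6. ~p, 0
7. p | ~p, 0
8. ~[](p | ~p), 0
9. ~(p | ~p), 1
10. ~p, 1
11. p, 1
Accessibility: 0R0, 0R1, 1R1
Branch closes: p and ~p both at 1.
All branches of the negation close; one closing branch shown above.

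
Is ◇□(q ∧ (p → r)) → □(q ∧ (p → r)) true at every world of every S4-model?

Not valid

Tableau for the negation ¬(◇□(q ∧ (p → r)) → □(q ∧ (p → r))):
1. ¬(◇□(q ∧ (p → r)) → □(q ∧ (p → r))), 0
2. ◇□(q ∧ (p → r)), 0   [¬→-rule on 1]
3. ¬□(q ∧ (p → r)), 0   [¬→-rule on 1]
4. □(q ∧ (p → r)), 1   [◇-rule on 2: fresh world 1, 0R1]
5. q ∧ (p → r), 1   [□-rule on 4 via 1R1]
6. q, 1   [∧-rule on 5]
7. p → r, 1   [∧-rule on 5]
8. r, 1   [→-rule on 7 (branches; this branch)]
9. ¬(q ∧ (p → r)), 2   [¬□-rule on 3: fresh world 2, 0R2]
10. ¬(p → r), 2   [¬∧-rule on 9 (branches; this branch)]
11. p, 2   [¬→-rule on 10]
12. ¬r, 2   [¬→-rule on 10]
Accessibility: 0R0, 0R1, 0R2, 1R1, 2R2
The negation has an open branch (countermodel exists).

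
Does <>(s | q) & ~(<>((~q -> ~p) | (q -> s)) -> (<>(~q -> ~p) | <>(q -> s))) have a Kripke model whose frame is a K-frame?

Unsatisfiable

1. <>(s | q) & ~(<>((~q -> ~p) | (q -> s)) -> (<>(~q -> ~p) | <>(q -> s))), w0
2. <>(s | q), w0   [&-rule on 1]
3. ~(<>((~q -> ~p) | (q -> s)) -> (<>(~q -> ~p) | <>(q -> s))), w0   [&-rule on 1]
4. <>((~q -> ~p) | (q -> s)), w0   [~->-rule on 3]
5. ~(<>(~q -> ~p) | <>(q -> s)), w0   [~->-rule on 3]
6. ~<>(~q -> ~p), w0   [~|-rule on 5]
7. ~<>(q -> s), w0   [~|-rule on 5]
8. s | q, w1   [<>-rule on 2: fresh world w1, w0Rw1]
9. ~(~q -> ~p), w1   [~<>-rule on 6 via w0Rw1]
10. ~q, w1   [~->-rule on 9]
11. p, w1   [~->-rule on 9]
12. ~(q -> s), w1   [~<>-rule on 7 via w0Rw1]
13. q, w1   [~->-rule on 12]
14. ~s, w1   [~->-rule on 12]
Accessibility: w0Rw1
Branch closes: q and ~q both at w1.
Every branch closes; the branch above is one of them.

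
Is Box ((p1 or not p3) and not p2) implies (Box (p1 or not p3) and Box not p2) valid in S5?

Valid

Tableau for the negation not (Box ((p1 or not p3) and not p2) implies (Box (p1 or not p3) and Box not p2)):
1. not (Box ((p1 or not p3) and not p2) implies (Box (p1 or not p3) and Box not p2)), w0
2. Box ((p1 or not p3) and not p2), w0
3. not (Box (p1 or not p3) and Box not p2), w0
4. (p1 or not p3) and not p2, w0
5. p1 or not p3, w0
6. not p2, w0
7. not Box (p1 or not p3), w0
8. not p3, w0
9. not (p1 or not p3), w1
10. not p1, w1
11. p3, w1
12. (p1 or not p3) and not p2, w1
13. p1 or not p3, w1
14. not p2, w1
15. not p3, w1
Accessibility: w0Rw0, w0Rw1, w1Rw0, w1Rw1
Branch closes: p3 and not p3 both at w1.
Every branch of the negation's tableau closes; the branch above is one of them.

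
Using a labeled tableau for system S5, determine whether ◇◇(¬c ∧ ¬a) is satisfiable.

1. ◇◇(¬c ∧ ¬a), u
2. ◇(¬c ∧ ¬a), v
3. ¬c ∧ ¬a, w
4. ¬c, w
5. ¬a, w
Accessibility: uRu, uRv, uRw, vRu, vRv, vRw, wRu, wRv, wRw

Satisfiable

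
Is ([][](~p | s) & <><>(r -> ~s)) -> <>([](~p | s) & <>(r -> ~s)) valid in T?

Valid in T

Tableau for the negation ~(([][](~p | s) & <><>(r -> ~s)) -> <>([](~p | s) & <>(r -> ~s))):
1. ~(([][](~p | s) & <><>(r -> ~s)) -> <>([](~p | s) & <>(r -> ~s))), 0
2. [][](~p | s) & <><>(r -> ~s), 0
3. ~<>([](~p | s) & <>(r -> ~s)), 0
4. [][](~p | s), 0
5. <><>(r -> ~s), 0
6. ~([](~p | s) & <>(r -> ~s)), 0
7. [](~p | s), 0
8. ~p | s, 0
9. ~<>(r -> ~s), 0
10. ~(r -> ~s), 0
11. r, 0
12. s, 0
13. <>(r -> ~s), 1
14. ~([](~p | s) & <>(r -> ~s)), 1
15. [](~p | s), 1
16. ~p | s, 1
17. ~(r -> ~s), 1
18. r, 1
19. s, 1
20. ~[](~p | s), 1
21. r -> ~s, 2
22. ~p | s, 2
23. ~s, 2
24. ~p, 2
25. ~(~p | s), 3
26. p, 3
27. ~s, 3
28. ~p | s, 3
29. s, 3
Accessibility: 0R0, 0R1, 1R1, 1R2, 1R3, 2R2, 3R3
Branch closes: s and ~s both at 3.
Every branch of the negation's tableau closes; the branch above is one of them.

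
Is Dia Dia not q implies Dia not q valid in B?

Tableau for the negation not (Dia Dia not q implies Dia not q):
1. not (Dia Dia not q implies Dia not q), 0
2. Dia Dia not q, 0
3. not Dia not q, 0
4. q, 0
5. Dia not q, 1
6. q, 1
7. not q, 2
Accessibility: 0R0, 0R1, 1R0, 1R1, 1R2, 2R1, 2R2
The negation has an open branch (countermodel exists).

Not valid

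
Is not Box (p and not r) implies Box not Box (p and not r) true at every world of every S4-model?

No, not valid

Tableau for the negation not (not Box (p and not r) implies Box not Box (p and not r)):
1. not (not Box (p and not r) implies Box not Box (p and not r)), w0
2. not Box (p and not r), w0   [neg-implies-rule on 1]
3. not Box not Box (p and not r), w0   [neg-implies-rule on 1]
4. not (p and not r), w1   [neg-Box-rule on 2: fresh world w1, w0Rw1]
5. r, w1   [neg-and-rule on 4 (branches; this branch)]
6. Box (p and not r), w2   [neg-Box-rule on 3: fresh world w2, w0Rw2]
7. p and not r, w2   [Box-rule on 6 via w2Rw2]
8. p, w2   [and-rule on 7]
9. not r, w2   [and-rule on 7]
Accessibility: w0Rw0, w0Rw1, w0Rw2, w1Rw1, w2Rw2
The negation has an open branch (countermodel exists).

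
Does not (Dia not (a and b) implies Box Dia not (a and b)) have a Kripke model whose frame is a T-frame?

1. not (Dia not (a and b) implies Box Dia not (a and b)), u
2. Dia not (a and b), u
3. not Box Dia not (a and b), u
4. not (a and b), v
5. not b, v
6. not Dia not (a and b), w
7. a and b, w
8. a, w
9. b, w
Accessibility: uRu, uRv, uRw, vRv, wRw

Satisfiable (open branch found)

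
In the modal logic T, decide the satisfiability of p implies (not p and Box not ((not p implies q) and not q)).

1. p implies (not p and Box not ((not p implies q) and not q)), w0
2. not p and Box not ((not p implies q) and not q), w0   [implies-rule on 1 (branches; this branch)]
3. not p, w0   [and-rule on 2]
4. Box not ((not p implies q) and not q), w0   [and-rule on 2]
5. not ((not p implies q) and not q), w0   [Box-rule on 4 via w0Rw0]
6. q, w0   [neg-and-rule on 5 (branches; this branch)]
Accessibility: w0Rw0

Yes, satisfiable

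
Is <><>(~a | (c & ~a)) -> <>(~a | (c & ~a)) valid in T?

Tableau for the negation ~(<><>(~a | (c & ~a)) -> <>(~a | (c & ~a))):
1. ~(<><>(~a | (c & ~a)) -> <>(~a | (c & ~a))), 0
2. <><>(~a | (c & ~a)), 0
3. ~<>(~a | (c & ~a)), 0
4. ~(~a | (c & ~a)), 0
5. a, 0
6. ~(c & ~a), 0
7. <>(~a | (c & ~a)), 1
8. ~(~a | (c & ~a)), 1
9. a, 1
10. ~(c & ~a), 1
11. ~a | (c & ~a), 2
12. c & ~a, 2
13. c, 2
14. ~a, 2
Accessibility: 0R0, 0R1, 1R1, 1R2, 2R2
The negation has an open branch (countermodel exists).

Not valid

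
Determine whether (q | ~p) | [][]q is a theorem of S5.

Tableau for the negation ~((q | ~p) | [][]q):
1. ~((q | ~p) | [][]q), 0
2. ~(q | ~p), 0   [~|-rule on 1]
3. ~[][]q, 0   [~|-rule on 1]
4. ~q, 0   [~|-rule on 2]
5. p, 0   [~|-rule on 2]
6. ~[]q, 1   [~[]-rule on 3: fresh world 1, 0R1]
7. ~q, 2   [~[]-rule on 6: fresh world 2, 1R2]
Accessibility: 0R0, 0R1, 0R2, 1R0, 1R1, 1R2, 2R0, 2R1, 2R2
The negation has an open branch (countermodel exists).

Not valid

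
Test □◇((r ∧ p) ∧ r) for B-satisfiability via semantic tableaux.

Yes, satisfiable

1. □◇((r ∧ p) ∧ r), u
2. ◇((r ∧ p) ∧ r), u
3. (r ∧ p) ∧ r, v
4. r ∧ p, v
5. r, v
6. p, v
7. ◇((r ∧ p) ∧ r), v
8. (r ∧ p) ∧ r, w
9. r ∧ p, w
10. r, w
11. p, w
Accessibility: uRu, uRv, vRu, vRv, vRw, wRv, wRw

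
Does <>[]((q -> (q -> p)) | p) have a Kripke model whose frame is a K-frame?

1. <>[]((q -> (q -> p)) | p), 0
2. []((q -> (q -> p)) | p), 1   [<>-rule on 1: fresh world 1, 0R1]
Accessibility: 0R1

Yes, satisfiable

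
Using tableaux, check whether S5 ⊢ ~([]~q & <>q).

Valid in S5

Tableau for the negation []~q & <>q:
1. []~q & <>q, u
2. []~q, u   [&-rule on 1]
3. <>q, u   [&-rule on 1]
4. ~q, u   [[]-rule on 2 via uRu]
5. q, v   [<>-rule on 3: fresh world v, uRv]
6. ~q, v   [[]-rule on 2 via uRv]
Accessibility: uRu, uRv, vRu, vRv
Branch closes: q and ~q both at v.
Every branch of the negation's tableau closes; the branch above is one of them.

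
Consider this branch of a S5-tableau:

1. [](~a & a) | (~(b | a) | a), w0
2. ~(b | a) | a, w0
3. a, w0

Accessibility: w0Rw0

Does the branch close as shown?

There is no literal clash: for every atom and world, at most one sign appears.

Not closed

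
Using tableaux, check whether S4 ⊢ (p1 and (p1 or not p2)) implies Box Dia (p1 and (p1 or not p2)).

No, not valid

Tableau for the negation not ((p1 and (p1 or not p2)) implies Box Dia (p1 and (p1 or not p2))):
1. not ((p1 and (p1 or not p2)) implies Box Dia (p1 and (p1 or not p2))), u
2. p1 and (p1 or not p2), u   [neg-implies-rule on 1]
3. not Box Dia (p1 and (p1 or not p2)), u   [neg-implies-rule on 1]
4. p1, u   [and-rule on 2]
5. p1 or not p2, u   [and-rule on 2]
6. not p2, u   [or-rule on 5 (branches; this branch)]
7. not Dia (p1 and (p1 or not p2)), v   [neg-Box-rule on 3: fresh world v, uRv]
8. not (p1 and (p1 or not p2)), v   [neg-Dia-rule on 7 via vRv]
9. not (p1 or not p2), v   [neg-and-rule on 8 (branches; this branch)]
10. not p1, v   [neg-or-rule on 9]
11. p2, v   [neg-or-rule on 9]
Accessibility: uRu, uRv, vRv
The negation has an open branch (countermodel exists).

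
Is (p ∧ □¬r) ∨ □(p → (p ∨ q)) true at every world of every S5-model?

Valid

Tableau for the negation ¬((p ∧ □¬r) ∨ □(p → (p ∨ q))):
1. ¬((p ∧ □¬r) ∨ □(p → (p ∨ q))), u
2. ¬(p ∧ □¬r), u   [¬∨-rule on 1]
3. ¬□(p → (p ∨ q)), u   [¬∨-rule on 1]
4. ¬□¬r, u   [¬∧-rule on 2 (branches; this branch)]
5. ¬(p → (p ∨ q)), v   [¬□-rule on 3: fresh world v, uRv]
6. p, v   [¬→-rule on 5]
7. ¬(p ∨ q), v   [¬→-rule on 5]
8. ¬p, v   [¬∨-rule on 7]
9. ¬q, v   [¬∨-rule on 7]
Accessibility: uRu, uRv, vRu, vRv
Branch closes: p and ¬p both at v.
All branches of the negation close; one closing branch shown above.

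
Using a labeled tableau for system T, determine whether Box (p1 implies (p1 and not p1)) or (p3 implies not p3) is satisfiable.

1. Box (p1 implies (p1 and not p1)) or (p3 implies not p3), w0
2. p3 implies not p3, w0
3. not p3, w0
Accessibility: w0Rw0

Satisfiable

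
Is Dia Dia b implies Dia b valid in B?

Invalid (countermodel exists)

Tableau for the negation not (Dia Dia b implies Dia b):
1. not (Dia Dia b implies Dia b), 0
2. Dia Dia b, 0
3. not Dia b, 0
4. not b, 0
5. Dia b, 1
6. not b, 1
7. b, 2
Accessibility: 0R0, 0R1, 1R0, 1R1, 1R2, 2R1, 2R2
The negation has an open branch (countermodel exists).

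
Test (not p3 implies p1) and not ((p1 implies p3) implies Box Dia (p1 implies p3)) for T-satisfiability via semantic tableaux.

Satisfiable

1. (not p3 implies p1) and not ((p1 implies p3) implies Box Dia (p1 implies p3)), u
2. not p3 implies p1, u   [and-rule on 1]
3. not ((p1 implies p3) implies Box Dia (p1 implies p3)), u   [and-rule on 1]
4. p1 implies p3, u   [neg-implies-rule on 3]
5. not Box Dia (p1 implies p3), u   [neg-implies-rule on 3]
6. p1, u   [implies-rule on 2 (branches; this branch)]
7. p3, u   [implies-rule on 4 (branches; this branch)]
8. not Dia (p1 implies p3), v   [neg-Box-rule on 5: fresh world v, uRv]
9. not (p1 implies p3), v   [neg-Dia-rule on 8 via vRv]
10. p1, v   [neg-implies-rule on 9]
11. not p3, v   [neg-implies-rule on 9]
Accessibility: uRu, uRv, vRv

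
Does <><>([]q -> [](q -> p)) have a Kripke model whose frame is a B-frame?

Satisfiable (open branch found)

1. <><>([]q -> [](q -> p)), u
2. <>([]q -> [](q -> p)), v   [<>-rule on 1: fresh world v, uRv]
3. []q -> [](q -> p), w   [<>-rule on 2: fresh world w, vRw]
4. [](q -> p), w   [->-rule on 3 (branches; this branch)]
5. q -> p, v   [[]-rule on 4 via wRv]
6. q -> p, w   [[]-rule on 4 via wRw]
7. p, v   [->-rule on 5 (branches; this branch)]
8. p, w   [->-rule on 6 (branches; this branch)]
Accessibility: uRu, uRv, vRu, vRv, vRw, wRv, wRw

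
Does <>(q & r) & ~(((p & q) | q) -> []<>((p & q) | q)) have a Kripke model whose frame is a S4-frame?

Satisfiable (open branch found)

1. <>(q & r) & ~(((p & q) | q) -> []<>((p & q) | q)), w0
2. <>(q & r), w0   [&-rule on 1]
3. ~(((p & q) | q) -> []<>((p & q) | q)), w0   [&-rule on 1]
4. (p & q) | q, w0   [~->-rule on 3]
5. ~[]<>((p & q) | q), w0   [~->-rule on 3]
6. q, w0   [|-rule on 4 (branches; this branch)]
7. q & r, w1   [<>-rule on 2: fresh world w1, w0Rw1]
8. q, w1   [&-rule on 7]
9. r, w1   [&-rule on 7]
10. ~<>((p & q) | q), w2   [~[]-rule on 5: fresh world w2, w0Rw2]
11. ~((p & q) | q), w2   [~<>-rule on 10 via w2Rw2]
12. ~(p & q), w2   [~|-rule on 11]
13. ~q, w2   [~|-rule on 11]
Accessibility: w0Rw0, w0Rw1, w0Rw2, w1Rw1, w2Rw2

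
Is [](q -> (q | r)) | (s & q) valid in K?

Yes, valid

Tableau for the negation ~([](q -> (q | r)) | (s & q)):
1. ~([](q -> (q | r)) | (s & q)), 0
2. ~[](q -> (q | r)), 0
3. ~(s & q), 0
4. ~q, 0
5. ~(q -> (q | r)), 1
6. q, 1
7. ~(q | r), 1
8. ~q, 1
9. ~r, 1
Accessibility: 0R1
Branch closes: q and ~q both at 1.
All branches of the negation close; one closing branch shown above.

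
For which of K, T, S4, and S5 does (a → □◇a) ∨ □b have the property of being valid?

S5

S5-tableau for the negation ¬((a → □◇a) ∨ □b):
1. ¬((a → □◇a) ∨ □b), w0
2. ¬(a → □◇a), w0   [¬∨-rule on 1]
3. ¬□b, w0   [¬∨-rule on 1]
4. a, w0   [¬→-rule on 2]
5. ¬□◇a, w0   [¬→-rule on 2]
6. ¬b, w1   [¬□-rule on 3: fresh world w1, w0Rw1]
7. ¬◇a, w2   [¬□-rule on 5: fresh world w2, w0Rw2]
8. ¬a, w0   [¬◇-rule on 7 via w2Rw0]
Accessibility: w0Rw0, w0Rw1, w0Rw2, w1Rw0, w1Rw1, w1Rw2, w2Rw0, w2Rw1, w2Rw2
Branch closes: a and ¬a both at w0.
Every branch closes (one shown): valid in S5.
S4-tableau for the negation ¬((a → □◇a) ∨ □b):
1. ¬((a → □◇a) ∨ □b), w0
2. ¬(a → □◇a), w0   [¬∨-rule on 1]
3. ¬□b, w0   [¬∨-rule on 1]
4. a, w0   [¬→-rule on 2]
5. ¬□◇a, w0   [¬→-rule on 2]
6. ¬b, w1   [¬□-rule on 3: fresh world w1, w0Rw1]
7. ¬◇a, w2   [¬□-rule on 5: fresh world w2, w0Rw2]
8. ¬a, w2   [¬◇-rule on 7 via w2Rw2]
Accessibility: w0Rw0, w0Rw1, w0Rw2, w1Rw1, w2Rw2
Complete open branch: countermodel on an S4-frame, so not valid in S4, nor in K, T (the same frame is also a K-frame and a T-frame).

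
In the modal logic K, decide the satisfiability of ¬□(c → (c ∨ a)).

Unsatisfiable (every branch closes)

1. ¬□(c → (c ∨ a)), u
2. ¬(c → (c ∨ a)), v   [¬□-rule on 1: fresh world v, uRv]
3. c, v   [¬→-rule on 2]
4. ¬(c ∨ a), v   [¬→-rule on 2]
5. ¬c, v   [¬∨-rule on 4]
6. ¬a, v   [¬∨-rule on 4]
Accessibility: uRv
Branch closes: c and ¬c both at v.
Every branch closes; the branch above is one of them.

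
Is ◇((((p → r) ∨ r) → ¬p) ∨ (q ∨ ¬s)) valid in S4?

Invalid (countermodel exists)

Tableau for the negation ¬◇((((p → r) ∨ r) → ¬p) ∨ (q ∨ ¬s)):
1. ¬◇((((p → r) ∨ r) → ¬p) ∨ (q ∨ ¬s)), u
2. ¬((((p → r) ∨ r) → ¬p) ∨ (q ∨ ¬s)), u
3. ¬(((p → r) ∨ r) → ¬p), u
4. ¬(q ∨ ¬s), u
5. (p → r) ∨ r, u
6. p, u
7. ¬q, u
8. s, u
9. r, u
Accessibility: uRu
The negation has an open branch (countermodel exists).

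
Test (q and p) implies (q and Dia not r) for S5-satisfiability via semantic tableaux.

1. (q and p) implies (q and Dia not r), 0
2. q and Dia not r, 0
3. q, 0
4. Dia not r, 0
5. not r, 1
Accessibility: 0R0, 0R1, 1R0, 1R1

Satisfiable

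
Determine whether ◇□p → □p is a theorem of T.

Tableau for the negation ¬(◇□p → □p):
1. ¬(◇□p → □p), u
2. ◇□p, u
3. ¬□p, u
4. □p, v
5. p, v
6. ¬p, w
Accessibility: uRu, uRv, uRw, vRv, wRw
The negation has an open branch (countermodel exists).

No, not valid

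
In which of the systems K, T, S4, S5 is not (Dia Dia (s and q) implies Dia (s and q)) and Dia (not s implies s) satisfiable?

K, T

T-tableau for the formula:
1. not (Dia Dia (s and q) implies Dia (s and q)) and Dia (not s implies s), 0
2. not (Dia Dia (s and q) implies Dia (s and q)), 0
3. Dia (not s implies s), 0
4. Dia Dia (s and q), 0
5. not Dia (s and q), 0
6. not (s and q), 0
7. not q, 0
8. not s implies s, 1
9. not (s and q), 1
10. s, 1
11. not q, 1
12. Dia (s and q), 2
13. not (s and q), 2
14. not q, 2
15. s and q, 3
16. s, 3
17. q, 3
Accessibility: 0R0, 0R1, 0R2, 1R1, 2R2, 2R3, 3R3
Complete open branch: satisfiable in T, hence also in K (this T-model is also a K-model).
S4-tableau for the formula:
1. not (Dia Dia (s and q) implies Dia (s and q)) and Dia (not s implies s), 0
2. not (Dia Dia (s and q) implies Dia (s and q)), 0
3. Dia (not s implies s), 0
4. Dia Dia (s and q), 0
5. not Dia (s and q), 0
6. not (s and q), 0
7. not q, 0
8. not s implies s, 1
9. not (s and q), 1
10. s, 1
11. not q, 1
12. Dia (s and q), 2
13. not (s and q), 2
14. not q, 2
15. s and q, 3
16. s, 3
17. q, 3
18. not (s and q), 3
19. not q, 3
Accessibility: 0R0, 0R1, 0R2, 0R3, 1R1, 2R2, 2R3, 3R3
Branch closes: q and not q both at 3.
Every branch closes (one shown): unsatisfiable in S4, hence also in S5 (every S5-frame is an S4-frame).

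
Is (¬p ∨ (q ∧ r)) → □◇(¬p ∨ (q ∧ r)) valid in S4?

Tableau for the negation ¬((¬p ∨ (q ∧ r)) → □◇(¬p ∨ (q ∧ r))):
1. ¬((¬p ∨ (q ∧ r)) → □◇(¬p ∨ (q ∧ r))), u
2. ¬p ∨ (q ∧ r), u   [¬→-rule on 1]
3. ¬□◇(¬p ∨ (q ∧ r)), u   [¬→-rule on 1]
4. q ∧ r, u   [∨-rule on 2 (branches; this branch)]
5. q, u   [∧-rule on 4]
6. r, u   [∧-rule on 4]
7. ¬◇(¬p ∨ (q ∧ r)), v   [¬□-rule on 3: fresh world v, uRv]
8. ¬(¬p ∨ (q ∧ r)), v   [¬◇-rule on 7 via vRv]
9. p, v   [¬∨-rule on 8]
10. ¬(q ∧ r), v   [¬∨-rule on 8]
11. ¬r, v   [¬∧-rule on 10 (branches; this branch)]
Accessibility: uRu, uRv, vRv
The negation has an open branch (countermodel exists).

Invalid (countermodel exists)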